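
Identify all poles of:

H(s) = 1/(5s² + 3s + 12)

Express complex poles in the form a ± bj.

Discriminant = 3² - 4×5×12 = 9 - 240 = -231 < 0, so the poles are a complex conjugate pair s = (-3 ± j√231)/(2×5). Real part = -3/(2×5) = -3/10 = -0.3; imaginary part = ±√231/(2×5) ≈ 1.5199. Poles: s = -0.3 ± 1.5199j.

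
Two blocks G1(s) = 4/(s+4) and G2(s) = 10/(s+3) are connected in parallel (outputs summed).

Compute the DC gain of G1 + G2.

Parallel: G_eq = G1 + G2. DC gain = G1(0) + G2(0) = 4/4 + 10/3 = 1 + 3.3333 = 4.3333.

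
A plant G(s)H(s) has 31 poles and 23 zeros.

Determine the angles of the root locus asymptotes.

n - m = 31 - 23 = 8. Angles: θk = (2k + 1)·180°/8 = 22.5°, 67.5°, 112.5°, 157.5°, 202.5°, 247.5°, 292.5°, 337.5°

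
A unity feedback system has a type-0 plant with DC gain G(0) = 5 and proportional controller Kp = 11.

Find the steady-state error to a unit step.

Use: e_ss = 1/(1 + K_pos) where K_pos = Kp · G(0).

K_pos = Kp · G(0) = 11 × 5 = 55. e_ss = 1/(1 + 55) = 0.0179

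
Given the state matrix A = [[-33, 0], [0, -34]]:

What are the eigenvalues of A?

For diagonal matrix, eigenvalues are diagonal entries: λ₁ = -33, λ₂ = -34.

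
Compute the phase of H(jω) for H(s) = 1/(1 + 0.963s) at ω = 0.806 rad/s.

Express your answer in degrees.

Phase = -arctan(ωτ) = -arctan(0.806 × 0.963) = -37.8°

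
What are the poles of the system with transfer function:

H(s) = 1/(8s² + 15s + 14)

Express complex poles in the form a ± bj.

Discriminant = 15² - 4×8×14 = 225 - 448 = -223 < 0, so the poles are a complex conjugate pair s = (-15 ± j√223)/(2×8). Real part = -15/(2×8) = -15/16 = -0.9375; imaginary part = ±√223/(2×8) ≈ 0.9333. Poles: s = -0.9375 ± 0.9333j.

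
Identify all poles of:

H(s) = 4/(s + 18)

Pole is where denominator = 0: s + 18 = 0, so s = -18.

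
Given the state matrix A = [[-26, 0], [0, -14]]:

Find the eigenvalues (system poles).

For diagonal matrix, eigenvalues are diagonal entries: λ₁ = -26, λ₂ = -14.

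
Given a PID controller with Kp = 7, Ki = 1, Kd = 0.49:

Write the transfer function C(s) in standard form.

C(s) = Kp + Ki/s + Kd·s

Substituting values: C(s) = 7 + 1/s + 0.49s = (0.49s² + 7s + 1)/s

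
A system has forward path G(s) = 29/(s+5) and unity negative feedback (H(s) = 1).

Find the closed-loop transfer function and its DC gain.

T(s) = G/(1+GH) = [29/(s+5)] / [1 + 29/(s+5)] = 29/(s+5+29) = 29/(s+34). DC gain = 29/34 = 0.8529.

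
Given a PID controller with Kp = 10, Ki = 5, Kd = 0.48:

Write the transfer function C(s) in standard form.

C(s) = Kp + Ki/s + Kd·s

Substituting values: C(s) = 10 + 5/s + 0.48s = (0.48s² + 10s + 5)/s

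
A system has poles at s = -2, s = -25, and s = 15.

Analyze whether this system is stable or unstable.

Pole(s) at s = 15 are not in the left half-plane. System is unstable.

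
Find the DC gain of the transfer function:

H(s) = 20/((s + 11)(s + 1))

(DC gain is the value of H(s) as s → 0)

DC gain = H(0) = 20/(11 × 1) = 20/11 = 1.8182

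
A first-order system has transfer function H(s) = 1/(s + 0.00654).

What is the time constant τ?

For H(s) = 1/(s + 1/τ), the pole is at -1/τ = -0.00654, so τ = 1/0.00654 = 152.9 s.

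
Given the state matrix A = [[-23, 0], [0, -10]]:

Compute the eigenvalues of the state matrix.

For diagonal matrix, eigenvalues are diagonal entries: λ₁ = -23, λ₂ = -10.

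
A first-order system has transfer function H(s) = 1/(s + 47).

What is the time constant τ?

For H(s) = 1/(s + 1/τ), the pole is at -1/τ = -47, so τ = 1/47 = 0.0213 s.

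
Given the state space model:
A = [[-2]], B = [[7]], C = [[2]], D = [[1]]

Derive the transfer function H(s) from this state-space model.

(sI - A)⁻¹ = 1/(s + 2). H(s) = 2×7/(s + 2) + 1 = (s + 16)/(s + 2).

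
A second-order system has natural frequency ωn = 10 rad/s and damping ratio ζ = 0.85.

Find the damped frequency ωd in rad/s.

ωd = ωn√(1 - ζ²) = 10√(1 - 0.85²) = 5.27 rad/s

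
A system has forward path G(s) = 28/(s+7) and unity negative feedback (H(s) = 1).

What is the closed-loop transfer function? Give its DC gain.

T(s) = G/(1+GH) = [28/(s+7)] / [1 + 28/(s+7)] = 28/(s+7+28) = 28/(s+35). DC gain = 28/35 = 0.8.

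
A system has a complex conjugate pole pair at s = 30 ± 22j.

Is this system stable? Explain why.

Real part of poles is 30 (> 0, right half-plane). Unstable.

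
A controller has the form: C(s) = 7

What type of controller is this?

This is a Proportional (P) controller.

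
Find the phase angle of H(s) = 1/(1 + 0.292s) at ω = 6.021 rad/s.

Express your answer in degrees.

Phase = -arctan(ωτ) = -arctan(6.021 × 0.292) = -60.4°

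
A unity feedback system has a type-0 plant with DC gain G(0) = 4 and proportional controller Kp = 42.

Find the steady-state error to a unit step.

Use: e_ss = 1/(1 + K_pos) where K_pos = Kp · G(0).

K_pos = Kp · G(0) = 42 × 4 = 168. e_ss = 1/(1 + 168) = 0.0059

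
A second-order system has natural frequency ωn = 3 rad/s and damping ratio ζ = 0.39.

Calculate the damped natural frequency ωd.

ωd = ωn√(1 - ζ²) = 3√(1 - 0.39²) = 2.76 rad/s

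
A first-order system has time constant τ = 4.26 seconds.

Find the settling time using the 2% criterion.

For first-order system, 2% settling time ≈ 4τ = 4 × 4.26 = 17.04 s.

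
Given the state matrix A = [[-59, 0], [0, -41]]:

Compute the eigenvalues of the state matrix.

For diagonal matrix, eigenvalues are diagonal entries: λ₁ = -59, λ₂ = -41.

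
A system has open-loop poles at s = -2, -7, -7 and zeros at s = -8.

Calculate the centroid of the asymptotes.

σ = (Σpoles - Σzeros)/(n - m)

σ = (Σpoles - Σzeros)/(n - m) = (-16 - (-8))/(3 - 1) = -8/2 = -4.0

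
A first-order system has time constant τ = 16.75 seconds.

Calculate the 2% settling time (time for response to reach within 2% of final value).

For first-order system, 2% settling time ≈ 4τ = 4 × 16.75 = 67.0 s.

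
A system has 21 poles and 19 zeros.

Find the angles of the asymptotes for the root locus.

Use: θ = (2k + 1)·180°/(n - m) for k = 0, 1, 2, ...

n - m = 21 - 19 = 2. Angles: θk = (2k + 1)·180°/2 = 90°, 270°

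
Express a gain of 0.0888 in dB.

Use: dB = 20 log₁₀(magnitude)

dB = 20 log₁₀(0.0888) = -21.0 dB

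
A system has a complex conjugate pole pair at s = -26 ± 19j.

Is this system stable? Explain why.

Real part of poles is -26 (< 0, left half-plane). Stable.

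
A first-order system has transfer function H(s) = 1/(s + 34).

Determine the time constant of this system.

For H(s) = 1/(s + 1/τ), the pole is at -1/τ = -34, so τ = 1/34 = 0.0294 s.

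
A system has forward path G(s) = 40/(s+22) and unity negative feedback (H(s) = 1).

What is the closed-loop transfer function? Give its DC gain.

T(s) = G/(1+GH) = [40/(s+22)] / [1 + 40/(s+22)] = 40/(s+22+40) = 40/(s+62). DC gain = 40/62 = 0.6452.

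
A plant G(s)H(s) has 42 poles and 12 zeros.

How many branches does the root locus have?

Root locus has n branches where n = number of poles = 42.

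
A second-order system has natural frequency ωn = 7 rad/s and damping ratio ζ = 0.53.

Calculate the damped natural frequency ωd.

ωd = ωn√(1 - ζ²) = 7√(1 - 0.53²) = 5.94 rad/s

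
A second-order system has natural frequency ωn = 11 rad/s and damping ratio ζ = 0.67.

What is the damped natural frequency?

ωd = ωn√(1 - ζ²) = 11√(1 - 0.67²) = 8.17 rad/s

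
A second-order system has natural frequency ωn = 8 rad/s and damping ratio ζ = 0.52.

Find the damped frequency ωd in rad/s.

ωd = ωn√(1 - ζ²) = 8√(1 - 0.52²) = 6.83 rad/s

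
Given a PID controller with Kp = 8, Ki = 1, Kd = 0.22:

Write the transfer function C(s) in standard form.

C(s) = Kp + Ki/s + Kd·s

Substituting values: C(s) = 8 + 1/s + 0.22s = (0.22s² + 8s + 1)/s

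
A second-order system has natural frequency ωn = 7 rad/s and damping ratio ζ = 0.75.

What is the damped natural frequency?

ωd = ωn√(1 - ζ²) = 7√(1 - 0.75²) = 4.63 rad/s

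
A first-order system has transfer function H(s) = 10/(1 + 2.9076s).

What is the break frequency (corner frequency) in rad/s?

Corner frequency = 1/τ = 1/2.9076 = 0.344 rad/s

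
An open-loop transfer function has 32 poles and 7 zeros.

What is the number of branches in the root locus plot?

Root locus has n branches where n = number of poles = 32.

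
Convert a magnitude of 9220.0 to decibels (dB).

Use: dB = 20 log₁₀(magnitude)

dB = 20 log₁₀(9220.0) = 79.3 dB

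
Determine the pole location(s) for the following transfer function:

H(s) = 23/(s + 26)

Pole is where denominator = 0: s + 26 = 0, so s = -26.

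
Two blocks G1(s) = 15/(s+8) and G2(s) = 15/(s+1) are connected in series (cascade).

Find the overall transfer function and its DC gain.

Series: multiply transfer functions. G_eq = 15/(s+8) × 15/(s+1) = 225/((s+8)(s+1)). DC gain = 225/(8×1) = 28.125.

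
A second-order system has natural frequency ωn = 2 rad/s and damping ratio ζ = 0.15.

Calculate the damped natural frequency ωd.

ωd = ωn√(1 - ζ²) = 2√(1 - 0.15²) = 1.98 rad/s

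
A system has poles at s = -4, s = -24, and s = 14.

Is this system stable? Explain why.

Pole(s) at s = 14 are not in the left half-plane. System is unstable.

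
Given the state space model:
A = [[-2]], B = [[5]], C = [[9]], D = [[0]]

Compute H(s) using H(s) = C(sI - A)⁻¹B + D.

(sI - A)⁻¹ = 1/(s + 2). H(s) = 9 × 5/(s + 2) + 0 = 45/(s + 2).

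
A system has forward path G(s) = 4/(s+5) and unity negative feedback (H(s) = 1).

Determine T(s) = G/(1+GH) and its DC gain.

T(s) = G/(1+GH) = [4/(s+5)] / [1 + 4/(s+5)] = 4/(s+5+4) = 4/(s+9). DC gain = 4/9 = 0.4444.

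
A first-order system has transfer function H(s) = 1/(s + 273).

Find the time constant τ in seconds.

For H(s) = 1/(s + 1/τ), the pole is at -1/τ = -273, so τ = 1/273 = 0.0037 s.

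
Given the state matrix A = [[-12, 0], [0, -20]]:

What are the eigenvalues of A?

For diagonal matrix, eigenvalues are diagonal entries: λ₁ = -12, λ₂ = -20.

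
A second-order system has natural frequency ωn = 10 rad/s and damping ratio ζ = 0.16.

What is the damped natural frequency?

ωd = ωn√(1 - ζ²) = 10√(1 - 0.16²) = 9.87 rad/s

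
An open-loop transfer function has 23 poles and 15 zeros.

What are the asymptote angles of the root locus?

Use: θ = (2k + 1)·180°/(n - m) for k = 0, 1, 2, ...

n - m = 23 - 15 = 8. Angles: θk = (2k + 1)·180°/8 = 22.5°, 67.5°, 112.5°, 157.5°, 202.5°, 247.5°, 292.5°, 337.5°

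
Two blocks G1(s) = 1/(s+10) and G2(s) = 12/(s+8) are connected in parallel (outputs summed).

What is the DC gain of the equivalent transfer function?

Parallel: G_eq = G1 + G2. DC gain = G1(0) + G2(0) = 1/10 + 12/8 = 0.1 + 1.5 = 1.6.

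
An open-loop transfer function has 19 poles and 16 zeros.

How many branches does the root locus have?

Root locus has n branches where n = number of poles = 19.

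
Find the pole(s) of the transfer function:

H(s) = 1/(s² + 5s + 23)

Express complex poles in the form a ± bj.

Discriminant = 5² - 4×1×23 = 25 - 92 = -67 < 0, so the poles are a complex conjugate pair s = (-5 ± j√67)/(2×1). Real part = -5/(2×1) = -5/2 = -2.5; imaginary part = ±√67/(2×1) ≈ 4.0927. Poles: s = -2.5 ± 4.0927j.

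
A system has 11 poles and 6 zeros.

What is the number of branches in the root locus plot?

Root locus has n branches where n = number of poles = 11.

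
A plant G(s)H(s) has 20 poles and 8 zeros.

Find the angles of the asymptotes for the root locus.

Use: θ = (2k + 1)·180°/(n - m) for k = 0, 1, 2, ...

n - m = 20 - 8 = 12. Angles: θk = (2k + 1)·180°/12 = 15°, 45°, 75°, 105°, 135°, 165°, 195°, 225°, 255°, 285°, 315°, 345°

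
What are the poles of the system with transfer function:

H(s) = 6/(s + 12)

Pole is where denominator = 0: s + 12 = 0, so s = -12.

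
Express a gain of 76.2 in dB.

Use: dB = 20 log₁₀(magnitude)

dB = 20 log₁₀(76.2) = 37.6 dB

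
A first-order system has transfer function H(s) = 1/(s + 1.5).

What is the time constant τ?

For H(s) = 1/(s + 1/τ), the pole is at -1/τ = -1.5, so τ = 1/1.5 = 0.6667 s.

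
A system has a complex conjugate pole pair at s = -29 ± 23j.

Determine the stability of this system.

Real part of poles is -29 (< 0, left half-plane). Stable.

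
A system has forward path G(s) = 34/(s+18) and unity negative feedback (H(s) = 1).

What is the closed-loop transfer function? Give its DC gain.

T(s) = G/(1+GH) = [34/(s+18)] / [1 + 34/(s+18)] = 34/(s+18+34) = 34/(s+52). DC gain = 34/52 = 0.6538.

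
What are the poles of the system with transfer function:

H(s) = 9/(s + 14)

Pole is where denominator = 0: s + 14 = 0, so s = -14.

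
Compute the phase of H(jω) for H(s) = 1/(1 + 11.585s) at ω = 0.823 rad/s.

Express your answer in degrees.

Phase = -arctan(ωτ) = -arctan(0.823 × 11.585) = -84.0°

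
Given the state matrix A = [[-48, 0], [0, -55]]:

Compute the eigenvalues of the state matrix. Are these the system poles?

For diagonal matrix, eigenvalues are diagonal entries: λ₁ = -48, λ₂ = -55. Eigenvalues of A = system poles.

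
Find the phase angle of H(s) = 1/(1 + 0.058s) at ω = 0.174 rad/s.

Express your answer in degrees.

Phase = -arctan(ωτ) = -arctan(0.174 × 0.058) = -0.6°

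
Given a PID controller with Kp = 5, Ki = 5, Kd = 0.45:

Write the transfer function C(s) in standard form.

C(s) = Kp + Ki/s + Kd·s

Substituting values: C(s) = 5 + 5/s + 0.45s = (0.45s² + 5s + 5)/s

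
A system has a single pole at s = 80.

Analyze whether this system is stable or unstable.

Pole at s = 80 is in the right half-plane. Unstable.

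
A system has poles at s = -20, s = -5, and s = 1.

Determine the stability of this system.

Pole(s) at s = 1 are not in the left half-plane. System is unstable.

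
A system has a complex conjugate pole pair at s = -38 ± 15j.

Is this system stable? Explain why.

Real part of poles is -38 (< 0, left half-plane). Stable.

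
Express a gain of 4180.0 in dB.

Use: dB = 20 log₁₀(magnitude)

dB = 20 log₁₀(4180.0) = 72.4 dB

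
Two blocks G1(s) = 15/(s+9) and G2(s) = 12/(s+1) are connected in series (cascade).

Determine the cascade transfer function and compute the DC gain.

Series: multiply transfer functions. G_eq = 15/(s+9) × 12/(s+1) = 180/((s+9)(s+1)). DC gain = 180/(9×1) = 20.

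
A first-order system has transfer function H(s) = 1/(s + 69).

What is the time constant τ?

For H(s) = 1/(s + 1/τ), the pole is at -1/τ = -69, so τ = 1/69 = 0.0145 s.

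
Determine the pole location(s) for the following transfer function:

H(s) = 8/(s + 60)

Pole is where denominator = 0: s + 60 = 0, so s = -60.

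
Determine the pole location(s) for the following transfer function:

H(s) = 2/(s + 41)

Pole is where denominator = 0: s + 41 = 0, so s = -41.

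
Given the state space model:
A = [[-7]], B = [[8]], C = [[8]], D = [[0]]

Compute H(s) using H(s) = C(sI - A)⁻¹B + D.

(sI - A)⁻¹ = 1/(s + 7). H(s) = 8 × 8/(s + 7) + 0 = 64/(s + 7).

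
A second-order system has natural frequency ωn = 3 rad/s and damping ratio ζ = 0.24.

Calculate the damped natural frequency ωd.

ωd = ωn√(1 - ζ²) = 3√(1 - 0.24²) = 2.91 rad/s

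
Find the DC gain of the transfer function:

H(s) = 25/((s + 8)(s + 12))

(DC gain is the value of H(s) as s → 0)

DC gain = H(0) = 25/(8 × 12) = 25/96 = 0.2604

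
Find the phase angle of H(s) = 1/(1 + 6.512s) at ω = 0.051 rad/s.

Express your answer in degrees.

Phase = -arctan(ωτ) = -arctan(0.051 × 6.512) = -18.4°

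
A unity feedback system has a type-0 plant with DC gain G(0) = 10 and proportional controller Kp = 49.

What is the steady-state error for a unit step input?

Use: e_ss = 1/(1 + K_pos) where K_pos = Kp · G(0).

K_pos = Kp · G(0) = 49 × 10 = 490. e_ss = 1/(1 + 490) = 0.0020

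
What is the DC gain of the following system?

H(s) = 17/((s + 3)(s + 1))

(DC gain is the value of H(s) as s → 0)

DC gain = H(0) = 17/(3 × 1) = 17/3 = 5.6667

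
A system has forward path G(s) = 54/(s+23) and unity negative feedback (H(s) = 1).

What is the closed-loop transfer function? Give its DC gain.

T(s) = G/(1+GH) = [54/(s+23)] / [1 + 54/(s+23)] = 54/(s+23+54) = 54/(s+77). DC gain = 54/77 = 0.7013.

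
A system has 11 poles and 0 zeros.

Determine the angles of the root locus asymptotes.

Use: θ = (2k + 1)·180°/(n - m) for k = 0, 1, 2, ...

n - m = 11 - 0 = 11. Angles: θk = (2k + 1)·180°/11 = 16.36°, 49.09°, 81.82°, 114.55°, 147.27°, 180°, 212.73°, 245.45°, 278.18°, 310.91°, 343.64°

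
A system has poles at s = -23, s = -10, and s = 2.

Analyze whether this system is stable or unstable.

Pole(s) at s = 2 are not in the left half-plane. System is unstable.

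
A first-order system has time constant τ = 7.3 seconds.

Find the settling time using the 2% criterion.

For first-order system, 2% settling time ≈ 4τ = 4 × 7.3 = 29.2 s.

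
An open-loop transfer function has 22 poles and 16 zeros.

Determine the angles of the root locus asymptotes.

n - m = 22 - 16 = 6. Angles: θk = (2k + 1)·180°/6 = 30°, 90°, 150°, 210°, 270°, 330°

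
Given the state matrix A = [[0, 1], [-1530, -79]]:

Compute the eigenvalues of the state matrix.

det(A - λI) = λ² - (-79)λ + 1530 = (λ - (-34))(λ - (-45)). Eigenvalues: -34, -45.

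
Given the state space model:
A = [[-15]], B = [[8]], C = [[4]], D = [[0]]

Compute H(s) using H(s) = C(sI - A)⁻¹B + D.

(sI - A)⁻¹ = 1/(s + 15). H(s) = 4 × 8/(s + 15) + 0 = 32/(s + 15).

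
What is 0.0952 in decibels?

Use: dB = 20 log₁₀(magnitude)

dB = 20 log₁₀(0.0952) = -20.4 dB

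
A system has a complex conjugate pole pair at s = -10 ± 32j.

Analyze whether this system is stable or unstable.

Real part of poles is -10 (< 0, left half-plane). Stable.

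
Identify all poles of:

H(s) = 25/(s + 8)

Pole is where denominator = 0: s + 8 = 0, so s = -8.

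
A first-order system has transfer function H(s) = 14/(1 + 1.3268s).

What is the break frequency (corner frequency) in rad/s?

Corner frequency = 1/τ = 1/1.3268 = 0.754 rad/s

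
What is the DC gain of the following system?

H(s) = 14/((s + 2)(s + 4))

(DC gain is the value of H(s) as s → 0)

DC gain = H(0) = 14/(2 × 4) = 14/8 = 1.75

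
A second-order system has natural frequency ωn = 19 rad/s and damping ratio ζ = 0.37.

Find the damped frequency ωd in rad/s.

ωd = ωn√(1 - ζ²) = 19√(1 - 0.37²) = 17.65 rad/s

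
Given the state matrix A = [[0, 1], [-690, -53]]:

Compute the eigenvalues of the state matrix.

det(A - λI) = λ² - (-53)λ + 690 = (λ - (-30))(λ - (-23)). Eigenvalues: -30, -23.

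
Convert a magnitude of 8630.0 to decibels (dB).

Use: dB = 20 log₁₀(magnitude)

dB = 20 log₁₀(8630.0) = 78.7 dB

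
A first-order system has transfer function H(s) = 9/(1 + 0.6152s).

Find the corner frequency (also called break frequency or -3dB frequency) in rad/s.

Corner frequency = 1/τ = 1/0.6152 = 1.625 rad/s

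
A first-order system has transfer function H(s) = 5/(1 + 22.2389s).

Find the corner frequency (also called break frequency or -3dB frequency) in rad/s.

Corner frequency = 1/τ = 1/22.2389 = 0.045 rad/s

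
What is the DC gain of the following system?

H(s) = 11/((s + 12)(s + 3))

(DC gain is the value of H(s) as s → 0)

DC gain = H(0) = 11/(12 × 3) = 11/36 = 0.3056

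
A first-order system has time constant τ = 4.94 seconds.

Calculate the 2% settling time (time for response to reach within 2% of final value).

For first-order system, 2% settling time ≈ 4τ = 4 × 4.94 = 19.76 s.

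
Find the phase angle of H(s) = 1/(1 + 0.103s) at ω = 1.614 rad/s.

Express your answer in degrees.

Phase = -arctan(ωτ) = -arctan(1.614 × 0.103) = -9.4°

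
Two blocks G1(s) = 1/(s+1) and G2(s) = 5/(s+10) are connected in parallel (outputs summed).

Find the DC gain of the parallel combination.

Parallel: G_eq = G1 + G2. DC gain = G1(0) + G2(0) = 1/1 + 5/10 = 1 + 0.5 = 1.5.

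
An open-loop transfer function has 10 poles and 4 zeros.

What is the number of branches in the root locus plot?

Root locus has n branches where n = number of poles = 10.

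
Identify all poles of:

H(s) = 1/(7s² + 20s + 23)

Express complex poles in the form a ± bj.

Discriminant = 20² - 4×7×23 = 400 - 644 = -244 < 0, so the poles are a complex conjugate pair s = (-20 ± j√244)/(2×7). Real part = -20/(2×7) = -20/14 ≈ -1.4286; imaginary part = ±√244/(2×7) ≈ 1.1157. Poles: s = -1.4286 ± 1.1157j.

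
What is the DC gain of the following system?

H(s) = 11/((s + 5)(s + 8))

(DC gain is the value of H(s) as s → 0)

DC gain = H(0) = 11/(5 × 8) = 11/40 = 0.275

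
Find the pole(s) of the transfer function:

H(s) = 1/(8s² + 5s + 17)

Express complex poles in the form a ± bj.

Discriminant = 5² - 4×8×17 = 25 - 544 = -519 < 0, so the poles are a complex conjugate pair s = (-5 ± j√519)/(2×8). Real part = -5/(2×8) = -5/16 = -0.3125; imaginary part = ±√519/(2×8) ≈ 1.4238. Poles: s = -0.3125 ± 1.4238j.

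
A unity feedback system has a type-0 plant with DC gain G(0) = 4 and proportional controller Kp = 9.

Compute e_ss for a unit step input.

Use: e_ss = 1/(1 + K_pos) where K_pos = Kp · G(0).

K_pos = Kp · G(0) = 9 × 4 = 36. e_ss = 1/(1 + 36) = 0.0270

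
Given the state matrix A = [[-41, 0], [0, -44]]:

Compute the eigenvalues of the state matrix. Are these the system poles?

For diagonal matrix, eigenvalues are diagonal entries: λ₁ = -41, λ₂ = -44. Eigenvalues of A = system poles.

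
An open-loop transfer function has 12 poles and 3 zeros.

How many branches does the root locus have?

Root locus has n branches where n = number of poles = 12.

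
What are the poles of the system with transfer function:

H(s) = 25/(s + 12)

Pole is where denominator = 0: s + 12 = 0, so s = -12.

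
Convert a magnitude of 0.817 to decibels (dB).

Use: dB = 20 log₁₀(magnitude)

dB = 20 log₁₀(0.817) = -1.8 dB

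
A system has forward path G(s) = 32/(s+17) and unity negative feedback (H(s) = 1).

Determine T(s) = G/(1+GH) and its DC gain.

T(s) = G/(1+GH) = [32/(s+17)] / [1 + 32/(s+17)] = 32/(s+17+32) = 32/(s+49). DC gain = 32/49 = 0.6531.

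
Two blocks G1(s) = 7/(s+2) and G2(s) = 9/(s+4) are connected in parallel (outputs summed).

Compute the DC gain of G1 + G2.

Parallel: G_eq = G1 + G2. DC gain = G1(0) + G2(0) = 7/2 + 9/4 = 3.5 + 2.25 = 5.75.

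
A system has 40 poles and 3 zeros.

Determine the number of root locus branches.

Root locus has n branches where n = number of poles = 40.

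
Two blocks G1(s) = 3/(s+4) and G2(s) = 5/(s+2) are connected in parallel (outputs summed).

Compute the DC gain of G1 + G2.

Parallel: G_eq = G1 + G2. DC gain = G1(0) + G2(0) = 3/4 + 5/2 = 0.75 + 2.5 = 3.25.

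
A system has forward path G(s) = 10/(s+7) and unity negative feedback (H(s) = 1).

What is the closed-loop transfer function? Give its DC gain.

T(s) = G/(1+GH) = [10/(s+7)] / [1 + 10/(s+7)] = 10/(s+7+10) = 10/(s+17). DC gain = 10/17 = 0.5882.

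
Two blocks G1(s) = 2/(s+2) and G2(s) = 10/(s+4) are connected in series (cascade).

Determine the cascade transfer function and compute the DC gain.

Series: multiply transfer functions. G_eq = 2/(s+2) × 10/(s+4) = 20/((s+2)(s+4)). DC gain = 20/(2×4) = 2.5.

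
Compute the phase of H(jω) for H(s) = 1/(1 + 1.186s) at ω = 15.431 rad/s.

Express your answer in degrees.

Phase = -arctan(ωτ) = -arctan(15.431 × 1.186) = -86.9°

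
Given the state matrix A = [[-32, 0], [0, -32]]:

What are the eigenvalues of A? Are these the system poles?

For diagonal matrix, eigenvalues are diagonal entries: λ₁ = -32, λ₂ = -32. Eigenvalues of A = system poles.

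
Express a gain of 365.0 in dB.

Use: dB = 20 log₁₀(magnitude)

dB = 20 log₁₀(365.0) = 51.2 dB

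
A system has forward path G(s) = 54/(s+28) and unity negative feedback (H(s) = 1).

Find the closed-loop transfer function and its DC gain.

T(s) = G/(1+GH) = [54/(s+28)] / [1 + 54/(s+28)] = 54/(s+28+54) = 54/(s+82). DC gain = 54/82 = 0.6585.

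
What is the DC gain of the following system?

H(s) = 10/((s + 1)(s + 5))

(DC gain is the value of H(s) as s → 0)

DC gain = H(0) = 10/(1 × 5) = 10/5 = 2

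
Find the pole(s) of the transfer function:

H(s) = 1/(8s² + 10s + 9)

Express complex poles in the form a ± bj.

Discriminant = 10² - 4×8×9 = 100 - 288 = -188 < 0, so the poles are a complex conjugate pair s = (-10 ± j√188)/(2×8). Real part = -10/(2×8) = -10/16 = -0.625; imaginary part = ±√188/(2×8) ≈ 0.8570. Poles: s = -0.625 ± 0.8570j.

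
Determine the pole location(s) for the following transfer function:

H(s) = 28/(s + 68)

Pole is where denominator = 0: s + 68 = 0, so s = -68.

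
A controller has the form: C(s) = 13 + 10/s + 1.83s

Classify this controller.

This is a Proportional-Integral-Derivative (PID) controller.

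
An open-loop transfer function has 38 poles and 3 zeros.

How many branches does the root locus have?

Root locus has n branches where n = number of poles = 38.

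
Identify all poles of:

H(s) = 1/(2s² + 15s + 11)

Discriminant = 15² - 4×2×11 = 225 - 88 = 137 > 0, so two distinct real poles. Using quadratic formula: s = (-15 ± √137)/(2×2) = (-15 ± √137)/4, with √137 ≈ 11.7047. s₁ ≈ -0.8238, s₂ ≈ -6.6762. Poles: s₁ = -0.8238, s₂ = -6.6762.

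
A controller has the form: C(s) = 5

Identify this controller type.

This is a Proportional (P) controller.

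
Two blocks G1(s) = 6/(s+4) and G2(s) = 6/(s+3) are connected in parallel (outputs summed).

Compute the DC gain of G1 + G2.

Parallel: G_eq = G1 + G2. DC gain = G1(0) + G2(0) = 6/4 + 6/3 = 1.5 + 2 = 3.5.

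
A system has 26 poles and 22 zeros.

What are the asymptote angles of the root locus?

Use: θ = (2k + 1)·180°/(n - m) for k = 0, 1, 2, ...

n - m = 26 - 22 = 4. Angles: θk = (2k + 1)·180°/4 = 45°, 135°, 225°, 315°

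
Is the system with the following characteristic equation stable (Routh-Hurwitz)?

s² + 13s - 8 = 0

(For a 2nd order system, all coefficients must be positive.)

Coefficients: 1, 13, -8. c=-8 not positive, so system is unstable.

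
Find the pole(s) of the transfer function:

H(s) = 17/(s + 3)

Pole is where denominator = 0: s + 3 = 0, so s = -3.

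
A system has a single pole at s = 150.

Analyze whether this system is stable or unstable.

Pole at s = 150 is in the right half-plane. Unstable.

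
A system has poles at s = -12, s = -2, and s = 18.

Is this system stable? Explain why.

Pole(s) at s = 18 are not in the left half-plane. System is unstable.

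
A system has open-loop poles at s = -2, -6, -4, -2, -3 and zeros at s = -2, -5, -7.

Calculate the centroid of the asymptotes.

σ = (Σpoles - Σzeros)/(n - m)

σ = (Σpoles - Σzeros)/(n - m) = (-17 - (-14))/(5 - 3) = -3/2 = -1.5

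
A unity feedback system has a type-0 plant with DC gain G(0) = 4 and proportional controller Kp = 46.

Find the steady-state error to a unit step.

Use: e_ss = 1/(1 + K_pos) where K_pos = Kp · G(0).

K_pos = Kp · G(0) = 46 × 4 = 184. e_ss = 1/(1 + 184) = 0.0054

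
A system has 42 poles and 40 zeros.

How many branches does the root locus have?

Root locus has n branches where n = number of poles = 42.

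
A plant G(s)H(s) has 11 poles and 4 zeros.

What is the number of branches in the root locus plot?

Root locus has n branches where n = number of poles = 11.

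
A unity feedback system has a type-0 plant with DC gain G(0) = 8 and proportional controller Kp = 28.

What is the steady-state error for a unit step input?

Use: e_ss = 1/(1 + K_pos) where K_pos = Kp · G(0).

K_pos = Kp · G(0) = 28 × 8 = 224. e_ss = 1/(1 + 224) = 0.0044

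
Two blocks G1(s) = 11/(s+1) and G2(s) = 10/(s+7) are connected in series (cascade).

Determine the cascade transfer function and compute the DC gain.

Series: multiply transfer functions. G_eq = 11/(s+1) × 10/(s+7) = 110/((s+1)(s+7)). DC gain = 110/(1×7) = 15.7143.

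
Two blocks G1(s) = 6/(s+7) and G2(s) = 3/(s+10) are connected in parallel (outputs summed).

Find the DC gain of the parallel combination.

Parallel: G_eq = G1 + G2. DC gain = G1(0) + G2(0) = 6/7 + 3/10 = 0.8571 + 0.3 = 1.1571.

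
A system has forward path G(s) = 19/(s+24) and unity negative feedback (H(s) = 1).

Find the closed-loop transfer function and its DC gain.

T(s) = G/(1+GH) = [19/(s+24)] / [1 + 19/(s+24)] = 19/(s+24+19) = 19/(s+43). DC gain = 19/43 = 0.4419.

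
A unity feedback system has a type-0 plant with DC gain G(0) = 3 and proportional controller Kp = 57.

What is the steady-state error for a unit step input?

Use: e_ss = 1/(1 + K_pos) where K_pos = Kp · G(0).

K_pos = Kp · G(0) = 57 × 3 = 171. e_ss = 1/(1 + 171) = 0.0058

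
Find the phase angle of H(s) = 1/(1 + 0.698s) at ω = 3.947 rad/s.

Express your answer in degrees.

Phase = -arctan(ωτ) = -arctan(3.947 × 0.698) = -70.1°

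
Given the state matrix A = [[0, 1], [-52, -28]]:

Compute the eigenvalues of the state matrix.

det(A - λI) = λ² - (-28)λ + 52 = (λ - (-2))(λ - (-26)). Eigenvalues: -2, -26.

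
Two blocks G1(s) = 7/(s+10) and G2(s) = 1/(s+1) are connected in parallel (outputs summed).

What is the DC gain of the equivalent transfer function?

Parallel: G_eq = G1 + G2. DC gain = G1(0) + G2(0) = 7/10 + 1/1 = 0.7 + 1 = 1.7.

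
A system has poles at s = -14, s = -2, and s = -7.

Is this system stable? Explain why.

All poles are in the left half-plane. System is stable.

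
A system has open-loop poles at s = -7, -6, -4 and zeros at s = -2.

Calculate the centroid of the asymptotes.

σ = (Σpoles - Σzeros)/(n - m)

σ = (Σpoles - Σzeros)/(n - m) = (-17 - (-2))/(3 - 1) = -15/2 = -7.5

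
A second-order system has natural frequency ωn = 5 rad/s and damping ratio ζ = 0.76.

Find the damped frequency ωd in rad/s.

ωd = ωn√(1 - ζ²) = 5√(1 - 0.76²) = 3.25 rad/s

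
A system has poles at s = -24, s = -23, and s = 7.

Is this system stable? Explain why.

Pole(s) at s = 7 are not in the left half-plane. System is unstable.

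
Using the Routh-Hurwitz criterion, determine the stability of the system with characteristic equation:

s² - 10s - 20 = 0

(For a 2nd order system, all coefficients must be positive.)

Coefficients: 1, -10, -20. b=-10, c=-20 not positive, so system is unstable.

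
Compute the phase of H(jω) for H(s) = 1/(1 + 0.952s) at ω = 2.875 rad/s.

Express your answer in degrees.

Phase = -arctan(ωτ) = -arctan(2.875 × 0.952) = -69.9°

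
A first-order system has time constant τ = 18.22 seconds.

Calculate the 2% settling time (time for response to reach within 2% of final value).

For first-order system, 2% settling time ≈ 4τ = 4 × 18.22 = 72.88 s.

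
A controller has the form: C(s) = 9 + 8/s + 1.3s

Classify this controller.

This is a Proportional-Integral-Derivative (PID) controller.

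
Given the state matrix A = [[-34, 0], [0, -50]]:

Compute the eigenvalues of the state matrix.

For diagonal matrix, eigenvalues are diagonal entries: λ₁ = -34, λ₂ = -50.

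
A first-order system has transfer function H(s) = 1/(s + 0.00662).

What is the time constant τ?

For H(s) = 1/(s + 1/τ), the pole is at -1/τ = -0.00662, so τ = 1/0.00662 = 151.1 s.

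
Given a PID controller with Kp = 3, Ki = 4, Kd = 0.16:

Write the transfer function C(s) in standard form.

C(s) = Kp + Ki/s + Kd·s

Substituting values: C(s) = 3 + 4/s + 0.16s = (0.16s² + 3s + 4)/s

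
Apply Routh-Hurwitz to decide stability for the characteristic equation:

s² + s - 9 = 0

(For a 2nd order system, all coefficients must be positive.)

Coefficients: 1, 1, -9. c=-9 not positive, so system is unstable.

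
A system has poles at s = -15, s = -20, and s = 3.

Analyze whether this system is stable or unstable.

Pole(s) at s = 3 are not in the left half-plane. System is unstable.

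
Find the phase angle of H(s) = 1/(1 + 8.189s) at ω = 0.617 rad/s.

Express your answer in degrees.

Phase = -arctan(ωτ) = -arctan(0.617 × 8.189) = -78.8°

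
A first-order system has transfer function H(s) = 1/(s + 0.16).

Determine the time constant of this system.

For H(s) = 1/(s + 1/τ), the pole is at -1/τ = -0.16, so τ = 1/0.16 = 6.25 s.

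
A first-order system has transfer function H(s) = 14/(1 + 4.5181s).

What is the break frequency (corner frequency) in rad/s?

Corner frequency = 1/τ = 1/4.5181 = 0.221 rad/s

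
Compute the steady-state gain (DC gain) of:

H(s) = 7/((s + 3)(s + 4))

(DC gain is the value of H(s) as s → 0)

DC gain = H(0) = 7/(3 × 4) = 7/12 = 0.5833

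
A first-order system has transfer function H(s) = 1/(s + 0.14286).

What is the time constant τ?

For H(s) = 1/(s + 1/τ), the pole is at -1/τ = -0.14286, so τ = 1/0.14286 = 7 s.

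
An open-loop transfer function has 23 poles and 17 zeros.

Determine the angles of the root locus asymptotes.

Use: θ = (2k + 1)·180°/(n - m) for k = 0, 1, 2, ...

n - m = 23 - 17 = 6. Angles: θk = (2k + 1)·180°/6 = 30°, 90°, 150°, 210°, 270°, 330°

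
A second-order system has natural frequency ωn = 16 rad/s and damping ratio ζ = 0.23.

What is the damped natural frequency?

ωd = ωn√(1 - ζ²) = 16√(1 - 0.23²) = 15.57 rad/s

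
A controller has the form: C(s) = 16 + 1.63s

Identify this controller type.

This is a Proportional-Derivative (PD) controller.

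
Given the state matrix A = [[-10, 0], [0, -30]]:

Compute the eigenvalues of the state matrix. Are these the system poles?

For diagonal matrix, eigenvalues are diagonal entries: λ₁ = -10, λ₂ = -30. Eigenvalues of A = system poles.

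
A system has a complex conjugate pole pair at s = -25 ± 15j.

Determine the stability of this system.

Real part of poles is -25 (< 0, left half-plane). Stable.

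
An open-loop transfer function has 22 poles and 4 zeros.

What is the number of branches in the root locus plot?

Root locus has n branches where n = number of poles = 22.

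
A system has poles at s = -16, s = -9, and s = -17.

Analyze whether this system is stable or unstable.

All poles are in the left half-plane. System is stable.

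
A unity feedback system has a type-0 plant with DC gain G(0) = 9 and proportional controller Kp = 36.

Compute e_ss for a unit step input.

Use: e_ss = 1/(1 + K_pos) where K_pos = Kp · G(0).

K_pos = Kp · G(0) = 36 × 9 = 324. e_ss = 1/(1 + 324) = 0.0031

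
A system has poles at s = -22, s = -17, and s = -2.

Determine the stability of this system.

All poles are in the left half-plane. System is stable.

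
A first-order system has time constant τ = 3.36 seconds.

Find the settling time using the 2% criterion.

For first-order system, 2% settling time ≈ 4τ = 4 × 3.36 = 13.44 s.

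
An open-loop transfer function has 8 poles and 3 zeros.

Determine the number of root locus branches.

Root locus has n branches where n = number of poles = 8.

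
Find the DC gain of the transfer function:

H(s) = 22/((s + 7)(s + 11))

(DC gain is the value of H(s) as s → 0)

DC gain = H(0) = 22/(7 × 11) = 22/77 = 0.2857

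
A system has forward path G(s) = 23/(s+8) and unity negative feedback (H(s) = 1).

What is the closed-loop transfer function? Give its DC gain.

T(s) = G/(1+GH) = [23/(s+8)] / [1 + 23/(s+8)] = 23/(s+8+23) = 23/(s+31). DC gain = 23/31 = 0.7419.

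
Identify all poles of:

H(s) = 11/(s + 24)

Pole is where denominator = 0: s + 24 = 0, so s = -24.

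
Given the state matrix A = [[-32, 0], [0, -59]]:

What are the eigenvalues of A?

For diagonal matrix, eigenvalues are diagonal entries: λ₁ = -32, λ₂ = -59.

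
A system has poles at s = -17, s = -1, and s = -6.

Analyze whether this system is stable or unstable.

All poles are in the left half-plane. System is stable.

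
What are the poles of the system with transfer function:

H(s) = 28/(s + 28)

Pole is where denominator = 0: s + 28 = 0, so s = -28.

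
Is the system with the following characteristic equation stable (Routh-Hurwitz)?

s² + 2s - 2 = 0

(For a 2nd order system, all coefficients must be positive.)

Coefficients: 1, 2, -2. c=-2 not positive, so system is unstable.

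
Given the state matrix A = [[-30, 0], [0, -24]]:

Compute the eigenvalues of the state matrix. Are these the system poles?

For diagonal matrix, eigenvalues are diagonal entries: λ₁ = -30, λ₂ = -24. Eigenvalues of A = system poles.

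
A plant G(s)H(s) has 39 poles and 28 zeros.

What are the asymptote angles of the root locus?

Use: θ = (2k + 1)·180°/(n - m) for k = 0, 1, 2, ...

n - m = 39 - 28 = 11. Angles: θk = (2k + 1)·180°/11 = 16.36°, 49.09°, 81.82°, 114.55°, 147.27°, 180°, 212.73°, 245.45°, 278.18°, 310.91°, 343.64°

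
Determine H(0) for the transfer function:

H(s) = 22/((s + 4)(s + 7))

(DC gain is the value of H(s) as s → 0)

DC gain = H(0) = 22/(4 × 7) = 22/28 = 0.7857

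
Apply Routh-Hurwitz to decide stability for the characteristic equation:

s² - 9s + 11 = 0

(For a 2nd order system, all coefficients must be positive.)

Coefficients: 1, -9, 11. b=-9 not positive, so system is unstable.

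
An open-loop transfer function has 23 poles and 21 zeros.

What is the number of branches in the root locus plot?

Root locus has n branches where n = number of poles = 23.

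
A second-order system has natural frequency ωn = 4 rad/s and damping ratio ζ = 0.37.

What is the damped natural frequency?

ωd = ωn√(1 - ζ²) = 4√(1 - 0.37²) = 3.72 rad/s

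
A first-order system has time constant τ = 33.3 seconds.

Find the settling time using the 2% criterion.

For first-order system, 2% settling time ≈ 4τ = 4 × 33.3 = 133.2 s.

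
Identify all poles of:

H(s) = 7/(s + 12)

Pole is where denominator = 0: s + 12 = 0, so s = -12.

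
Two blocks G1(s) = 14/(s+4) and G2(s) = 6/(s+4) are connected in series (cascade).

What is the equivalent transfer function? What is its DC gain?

Series: multiply transfer functions. G_eq = 14/(s+4) × 6/(s+4) = 84/((s+4)(s+4)). DC gain = 84/(4×4) = 5.25.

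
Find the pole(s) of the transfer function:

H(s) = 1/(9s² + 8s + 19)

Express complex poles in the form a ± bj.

Discriminant = 8² - 4×9×19 = 64 - 684 = -620 < 0, so the poles are a complex conjugate pair s = (-8 ± j√620)/(2×9). Real part = -8/(2×9) = -8/18 ≈ -0.4444; imaginary part = ±√620/(2×9) ≈ 1.3833. Poles: s = -0.4444 ± 1.3833j.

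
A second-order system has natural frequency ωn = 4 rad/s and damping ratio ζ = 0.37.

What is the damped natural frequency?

ωd = ωn√(1 - ζ²) = 4√(1 - 0.37²) = 3.72 rad/s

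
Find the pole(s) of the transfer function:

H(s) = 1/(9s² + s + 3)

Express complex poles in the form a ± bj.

Discriminant = 1² - 4×9×3 = 1 - 108 = -107 < 0, so the poles are a complex conjugate pair s = (-1 ± j√107)/(2×9). Real part = -1/(2×9) = -1/18 ≈ -0.0556; imaginary part = ±√107/(2×9) ≈ 0.5747. Poles: s = -0.0556 ± 0.5747j.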